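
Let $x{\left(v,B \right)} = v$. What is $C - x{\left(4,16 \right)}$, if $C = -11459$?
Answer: $-11463$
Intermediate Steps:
$C - x{\left(4,16 \right)} = -11459 - 4 = -11463$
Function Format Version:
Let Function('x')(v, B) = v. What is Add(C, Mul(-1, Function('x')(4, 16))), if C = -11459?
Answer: -11463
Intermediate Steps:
Add(C, Mul(-1, Function('x')(4, 16))) = Add(-11459, Mul(-1, 4)) = Add(-11459, -4) = -11463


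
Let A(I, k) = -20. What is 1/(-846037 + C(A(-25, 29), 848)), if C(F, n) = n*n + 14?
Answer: -1/126919 ≈ -7.8790e-6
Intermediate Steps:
C(F, n) = 14 + n² (C(F, n) = n² + 14 = 14 + n²)
1/(-846037 + C(A(-25, 29), 848)) = 1/(-846037 + (14 + 848²)) = 1/(-846037 + (14 + 719104)) = 1/(-846037 + 719118) = 1/(-126919) = -1/126919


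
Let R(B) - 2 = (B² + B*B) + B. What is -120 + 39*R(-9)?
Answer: 5925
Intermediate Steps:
R(B) = 2 + B + 2*B² (R(B) = 2 + ((B² + B*B) + B) = 2 + ((B² + B²) + B) = 2 + (2*B² + B) = 2 + (B + 2*B²) = 2 + B + 2*B²)
-120 + 39*R(-9) = -120 + 39*(2 - 9 + 2*(-9)²) = -120 + 39*(2 - 9 + 2*81) = -120 + 39*(2 - 9 + 162) = -120 + 39*155 = -120 + 6045 = 5925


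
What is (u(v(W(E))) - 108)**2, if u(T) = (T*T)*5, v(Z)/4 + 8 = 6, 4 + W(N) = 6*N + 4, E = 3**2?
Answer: 44944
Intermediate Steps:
E = 9
W(N) = 6*N (W(N) = -4 + (6*N + 4) = -4 + (4 + 6*N) = 6*N)
v(Z) = -8 (v(Z) = -32 + 4*6 = -32 + 24 = -8)
u(T) = 5*T**2 (u(T) = T**2*5 = 5*T**2)
(u(v(W(E))) - 108)**2 = (5*(-8)**2 - 108)**2 = (5*64 - 108)**2 = (320 - 108)**2 = 212**2 = 44944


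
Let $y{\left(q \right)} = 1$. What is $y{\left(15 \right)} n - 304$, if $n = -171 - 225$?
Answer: $-700$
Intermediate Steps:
$n = -396$
$y{\left(15 \right)} n - 304 = 1 \left(-396\right) - 304 = -396 - 304 = -700$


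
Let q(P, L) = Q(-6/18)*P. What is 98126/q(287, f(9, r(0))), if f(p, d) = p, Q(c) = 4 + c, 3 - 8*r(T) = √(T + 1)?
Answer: 42054/451 ≈ 93.246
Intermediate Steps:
r(T) = 3/8 - √(1 + T)/8 (r(T) = 3/8 - √(T + 1)/8 = 3/8 - √(1 + T)/8)
q(P, L) = 11*P/3 (q(P, L) = (4 - 6/18)*P = (4 - 6*1/18)*P = (4 - ⅓)*P = 11*P/3)
98126/q(287, f(9, r(0))) = 98126/(((11/3)*287)) = 98126/(3157/3) = 98126*(3/3157) = 42054/451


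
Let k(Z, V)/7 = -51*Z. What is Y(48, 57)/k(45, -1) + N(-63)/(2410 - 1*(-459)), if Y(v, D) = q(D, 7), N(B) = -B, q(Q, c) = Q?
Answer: 282854/15363495 ≈ 0.018411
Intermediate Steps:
k(Z, V) = -357*Z (k(Z, V) = 7*(-51*Z) = -357*Z)
Y(v, D) = D
Y(48, 57)/k(45, -1) + N(-63)/(2410 - 1*(-459)) = 57/((-357*45)) + (-1*(-63))/(2410 - 1*(-459)) = 57/(-16065) + 63/(2410 + 459) = 57*(-1/16065) + 63/2869 = -19/5355 + 63*(1/2869) = -19/5355 + 63/2869 = 282854/15363495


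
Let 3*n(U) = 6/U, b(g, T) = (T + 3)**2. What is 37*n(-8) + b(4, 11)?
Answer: 747/4 ≈ 186.75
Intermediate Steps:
b(g, T) = (3 + T)**2
n(U) = 2/U (n(U) = (6/U)/3 = 2/U)
37*n(-8) + b(4, 11) = 37*(2/(-8)) + (3 + 11)**2 = 37*(2*(-1/8)) + 14**2 = 37*(-1/4) + 196 = -37/4 + 196 = 747/4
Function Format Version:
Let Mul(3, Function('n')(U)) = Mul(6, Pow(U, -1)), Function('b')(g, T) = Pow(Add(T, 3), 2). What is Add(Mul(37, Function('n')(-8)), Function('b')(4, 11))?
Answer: Rational(747, 4) ≈ 186.75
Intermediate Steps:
Function('b')(g, T) = Pow(Add(3, T), 2)
Function('n')(U) = Mul(2, Pow(U, -1)) (Function('n')(U) = Mul(Rational(1, 3), Mul(6, Pow(U, -1))) = Mul(2, Pow(U, -1)))
Add(Mul(37, Function('n')(-8)), Function('b')(4, 11)) = Add(Mul(37, Mul(2, Pow(-8, -1))), Pow(Add(3, 11), 2)) = Add(Mul(37, Mul(2, Rational(-1, 8))), Pow(14, 2)) = Add(Mul(37, Rational(-1, 4)), 196) = Add(Rational(-37, 4), 196) = Rational(747, 4)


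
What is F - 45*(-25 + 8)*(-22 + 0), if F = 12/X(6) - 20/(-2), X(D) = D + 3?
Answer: -50456/3 ≈ -16819.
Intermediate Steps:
X(D) = 3 + D
F = 34/3 (F = 12/(3 + 6) - 20/(-2) = 12/9 - 20*(-1/2) = 12*(1/9) + 10 = 4/3 + 10 = 34/3 ≈ 11.333)
F - 45*(-25 + 8)*(-22 + 0) = 34/3 - 45*(-25 + 8)*(-22 + 0) = 34/3 - (-765)*(-22) = 34/3 - 45*374 = 34/3 - 16830 = -50456/3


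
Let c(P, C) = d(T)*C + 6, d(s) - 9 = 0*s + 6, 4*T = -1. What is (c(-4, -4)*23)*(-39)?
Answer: 48438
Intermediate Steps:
T = -1/4 (T = (1/4)*(-1) = -1/4 ≈ -0.25000)
d(s) = 15 (d(s) = 9 + (0*s + 6) = 9 + (0 + 6) = 9 + 6 = 15)
c(P, C) = 6 + 15*C (c(P, C) = 15*C + 6 = 6 + 15*C)
(c(-4, -4)*23)*(-39) = ((6 + 15*(-4))*23)*(-39) = ((6 - 60)*23)*(-39) = -54*23*(-39) = -1242*(-39) = 48438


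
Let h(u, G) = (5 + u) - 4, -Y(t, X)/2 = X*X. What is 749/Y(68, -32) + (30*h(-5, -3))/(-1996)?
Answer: -312311/1021952 ≈ -0.30560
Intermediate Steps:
Y(t, X) = -2*X**2 (Y(t, X) = -2*X*X = -2*X**2)
h(u, G) = 1 + u
749/Y(68, -32) + (30*h(-5, -3))/(-1996) = 749/((-2*(-32)**2)) + (30*(1 - 5))/(-1996) = 749/((-2*1024)) + (30*(-4))*(-1/1996) = 749/(-2048) - 120*(-1/1996) = 749*(-1/2048) + 30/499 = -749/2048 + 30/499 = -312311/1021952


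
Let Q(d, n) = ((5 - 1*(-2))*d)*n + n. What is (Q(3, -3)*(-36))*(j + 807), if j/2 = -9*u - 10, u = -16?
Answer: 2554200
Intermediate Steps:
Q(d, n) = n + 7*d*n (Q(d, n) = ((5 + 2)*d)*n + n = (7*d)*n + n = 7*d*n + n = n + 7*d*n)
j = 268 (j = 2*(-9*(-16) - 10) = 2*(144 - 10) = 2*134 = 268)
(Q(3, -3)*(-36))*(j + 807) = (-3*(1 + 7*3)*(-36))*(268 + 807) = (-3*(1 + 21)*(-36))*1075 = (-3*22*(-36))*1075 = -66*(-36)*1075 = 2376*1075 = 2554200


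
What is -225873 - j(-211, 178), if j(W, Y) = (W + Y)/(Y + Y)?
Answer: -80410755/356 ≈ -2.2587e+5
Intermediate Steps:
j(W, Y) = (W + Y)/(2*Y) (j(W, Y) = (W + Y)/((2*Y)) = (W + Y)*(1/(2*Y)) = (W + Y)/(2*Y))
-225873 - j(-211, 178) = -225873 - (-211 + 178)/(2*178) = -225873 - (-33)/(2*178) = -225873 - 1*(-33/356) = -225873 + 33/356 = -80410755/356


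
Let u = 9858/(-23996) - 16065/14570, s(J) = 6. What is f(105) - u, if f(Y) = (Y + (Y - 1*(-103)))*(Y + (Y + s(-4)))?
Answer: 590943859314/8740543 ≈ 67610.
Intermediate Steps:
u = -13228170/8740543 (u = 9858*(-1/23996) - 16065*1/14570 = -4929/11998 - 3213/2914 = -13228170/8740543 ≈ -1.5134)
f(Y) = (6 + 2*Y)*(103 + 2*Y) (f(Y) = (Y + (Y - 1*(-103)))*(Y + (Y + 6)) = (Y + (Y + 103))*(Y + (6 + Y)) = (Y + (103 + Y))*(6 + 2*Y) = (103 + 2*Y)*(6 + 2*Y) = (6 + 2*Y)*(103 + 2*Y))
f(105) - u = (618 + 4*105**2 + 218*105) - 1*(-13228170/8740543) = (618 + 4*11025 + 22890) + 13228170/8740543 = (618 + 44100 + 22890) + 13228170/8740543 = 67608 + 13228170/8740543 = 590943859314/8740543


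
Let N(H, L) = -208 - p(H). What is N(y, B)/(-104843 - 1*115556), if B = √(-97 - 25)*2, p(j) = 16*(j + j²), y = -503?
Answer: 4040304/220399 ≈ 18.332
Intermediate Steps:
p(j) = 16*j + 16*j²
B = 2*I*√122 (B = √(-122)*2 = (I*√122)*2 = 2*I*√122 ≈ 22.091*I)
N(H, L) = -208 - 16*H*(1 + H)
N(y, B)/(-104843 - 1*115556) = (-208 - 16*(-503)*(1 - 503))/(-104843 - 1*115556) = (-208 - 16*(-503)*(-502))/(-104843 - 115556) = (-208 - 4040096)/(-220399) = -4040304*(-1/220399) = 4040304/220399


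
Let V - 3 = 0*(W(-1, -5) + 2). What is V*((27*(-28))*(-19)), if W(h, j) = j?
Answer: 43092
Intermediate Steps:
V = 3 (V = 3 + 0*(-5 + 2) = 3 + 0*(-3) = 3 + 0 = 3)
V*((27*(-28))*(-19)) = 3*((27*(-28))*(-19)) = 3*(-756*(-19)) = 3*14364 = 43092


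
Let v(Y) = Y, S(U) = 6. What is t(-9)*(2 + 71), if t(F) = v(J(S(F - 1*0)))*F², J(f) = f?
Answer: 35478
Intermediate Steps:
t(F) = 6*F²
t(-9)*(2 + 71) = (6*(-9)²)*(2 + 71) = (6*81)*73 = 486*73 = 35478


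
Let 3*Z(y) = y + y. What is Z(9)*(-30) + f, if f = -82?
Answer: -262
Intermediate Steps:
Z(y) = 2*y/3 (Z(y) = (y + y)/3 = (2*y)/3 = 2*y/3)
Z(9)*(-30) + f = ((2/3)*9)*(-30) - 82 = 6*(-30) - 82 = -180 - 82 = -262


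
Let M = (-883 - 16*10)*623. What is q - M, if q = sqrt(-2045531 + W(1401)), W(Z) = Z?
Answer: 649789 + I*sqrt(2044130) ≈ 6.4979e+5 + 1429.7*I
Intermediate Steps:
M = -649789 (M = (-883 - 160)*623 = -1043*623 = -649789)
q = I*sqrt(2044130) (q = sqrt(-2045531 + 1401) = sqrt(-2044130) = I*sqrt(2044130) ≈ 1429.7*I)
q - M = I*sqrt(2044130) - 1*(-649789) = I*sqrt(2044130) + 649789 = 649789 + I*sqrt(2044130)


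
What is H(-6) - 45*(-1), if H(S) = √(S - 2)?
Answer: 45 + 2*I*√2 ≈ 45.0 + 2.8284*I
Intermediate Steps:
H(S) = √(-2 + S)
H(-6) - 45*(-1) = √(-2 - 6) - 45*(-1) = √(-8) + 45 = 2*I*√2 + 45 = 45 + 2*I*√2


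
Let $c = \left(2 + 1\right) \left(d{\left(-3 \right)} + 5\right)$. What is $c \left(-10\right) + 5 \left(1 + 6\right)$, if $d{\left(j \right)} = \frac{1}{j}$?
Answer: $-105$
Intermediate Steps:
$c = 14$ ($c = \left(2 + 1\right) \left(\frac{1}{-3} + 5\right) = 3 \left(- \frac{1}{3} + 5\right) = 3 \cdot \frac{14}{3} = 14$)
$c \left(-10\right) + 5 \left(1 + 6\right) = 14 \left(-10\right) + 5 \left(1 + 6\right) = -140 + 5 \cdot 7 = -140 + 35 = -105$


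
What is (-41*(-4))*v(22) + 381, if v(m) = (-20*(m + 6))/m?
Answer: -41729/11 ≈ -3793.5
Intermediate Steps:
v(m) = (-120 - 20*m)/m (v(m) = (-20*(6 + m))/m = (-120 - 20*m)/m)
(-41*(-4))*v(22) + 381 = (-41*(-4))*(-20 - 120/22) + 381 = 164*(-20 - 120*1/22) + 381 = 164*(-20 - 60/11) + 381 = 164*(-280/11) + 381 = -45920/11 + 381 = -41729/11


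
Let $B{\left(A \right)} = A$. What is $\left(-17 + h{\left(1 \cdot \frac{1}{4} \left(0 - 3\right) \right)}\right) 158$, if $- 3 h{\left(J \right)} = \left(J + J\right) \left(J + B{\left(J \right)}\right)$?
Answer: $- \frac{5609}{2} \approx -2804.5$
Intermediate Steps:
$h{\left(J \right)} = - \frac{4 J^{2}}{3}$ ($h{\left(J \right)} = - \frac{\left(J + J\right) \left(J + J\right)}{3} = - \frac{2 J 2 J}{3} = - \frac{4 J^{2}}{3}$)
$\left(-17 + h{\left(1 \cdot \frac{1}{4} \left(0 - 3\right) \right)}\right) 158 = \left(-17 - \frac{4 \left(1 \cdot \frac{1}{4} \left(0 - 3\right)\right)^{2}}{3}\right) 158 = \left(-17 - \frac{4 \left(1 \cdot \frac{1}{4} \left(-3\right)\right)^{2}}{3}\right) 158 = \left(-17 - \frac{4 \left(\frac{1}{4} \left(-3\right)\right)^{2}}{3}\right) 158 = \left(-17 - \frac{4 \left(- \frac{3}{4}\right)^{2}}{3}\right) 158 = \left(-17 - \frac{3}{4}\right) 158 = \left(- \frac{71}{4}\right) 158 = - \frac{5609}{2}$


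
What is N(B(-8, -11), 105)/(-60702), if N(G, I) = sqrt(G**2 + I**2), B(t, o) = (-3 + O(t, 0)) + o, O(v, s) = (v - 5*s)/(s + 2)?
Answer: -sqrt(1261)/20234 ≈ -0.0017550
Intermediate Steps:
O(v, s) = (v - 5*s)/(2 + s)
B(t, o) = -3 + o + t/2 (B(t, o) = (-3 + (t - 5*0)/(2 + 0)) + o = (-3 + (t + 0)/2) + o = (-3 + t/2) + o = -3 + o + t/2)
N(B(-8, -11), 105)/(-60702) = sqrt((-3 - 11 + (1/2)*(-8))**2 + 105**2)/(-60702) = sqrt((-3 - 11 - 4)**2 + 11025)*(-1/60702) = sqrt((-18)**2 + 11025)*(-1/60702) = sqrt(324 + 11025)*(-1/60702) = sqrt(11349)*(-1/60702) = (3*sqrt(1261))*(-1/60702) = -sqrt(1261)/20234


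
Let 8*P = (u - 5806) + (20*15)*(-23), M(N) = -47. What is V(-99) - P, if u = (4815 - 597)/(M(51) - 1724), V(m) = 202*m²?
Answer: 3509042660/1771 ≈ 1.9814e+6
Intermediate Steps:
u = -4218/1771 (u = (4815 - 597)/(-47 - 1724) = 4218/(-1771) = 4218*(-1/1771) = -4218/1771 ≈ -2.3817)
P = -2813318/1771 (P = ((-4218/1771 - 5806) + (20*15)*(-23))/8 = (-10286644/1771 + 300*(-23))/8 = (-10286644/1771 - 6900)/8 = (⅛)*(-22506544/1771) = -2813318/1771 ≈ -1588.5)
V(-99) - P = 202*(-99)² - 1*(-2813318/1771) = 202*9801 + 2813318/1771 = 1979802 + 2813318/1771 = 3509042660/1771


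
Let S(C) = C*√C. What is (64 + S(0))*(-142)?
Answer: -9088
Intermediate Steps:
S(C) = C^(3/2)
(64 + S(0))*(-142) = (64 + 0^(3/2))*(-142) = (64 + 0)*(-142) = 64*(-142) = -9088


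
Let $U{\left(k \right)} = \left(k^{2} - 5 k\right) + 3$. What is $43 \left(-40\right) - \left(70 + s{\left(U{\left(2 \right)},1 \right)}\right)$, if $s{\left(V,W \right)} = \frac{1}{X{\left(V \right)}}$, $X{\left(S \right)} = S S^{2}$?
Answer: $- \frac{48329}{27} \approx -1790.0$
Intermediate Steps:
$U{\left(k \right)} = 3 + k^{2} - 5 k$
$X{\left(S \right)} = S^{3}$
$s{\left(V,W \right)} = \frac{1}{V^{3}}$
$43 \left(-40\right) - \left(70 + s{\left(U{\left(2 \right)},1 \right)}\right) = 43 \left(-40\right) - \left(70 + \frac{1}{\left(3 + 2^{2} - 10\right)^{3}}\right) = -1720 - \left(70 + \frac{1}{\left(3 + 4 - 10\right)^{3}}\right) = -1720 - \frac{1889}{27} = - \frac{48329}{27}$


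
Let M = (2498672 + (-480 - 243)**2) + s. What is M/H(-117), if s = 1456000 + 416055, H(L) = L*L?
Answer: 1631152/4563 ≈ 357.47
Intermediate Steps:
H(L) = L**2
s = 1872055
M = 4893456 (M = (2498672 + (-480 - 243)**2) + 1872055 = (2498672 + (-723)**2) + 1872055 = (2498672 + 522729) + 1872055 = 3021401 + 1872055 = 4893456)
M/H(-117) = 4893456/((-117)**2) = 4893456/13689 = 4893456*(1/13689) = 1631152/4563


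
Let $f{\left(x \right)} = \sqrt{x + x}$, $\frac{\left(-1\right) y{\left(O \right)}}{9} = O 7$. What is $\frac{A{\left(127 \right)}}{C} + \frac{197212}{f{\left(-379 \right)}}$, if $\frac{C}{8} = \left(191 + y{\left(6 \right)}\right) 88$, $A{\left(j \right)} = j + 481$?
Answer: $- \frac{19}{4114} - \frac{98606 i \sqrt{758}}{379} \approx -0.0046184 - 7163.1 i$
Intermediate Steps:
$y{\left(O \right)} = - 63 O$ ($y{\left(O \right)} = - 9 O 7 = - 9 \cdot 7 O = - 63 O$)
$f{\left(x \right)} = \sqrt{2} \sqrt{x}$ ($f{\left(x \right)} = \sqrt{2 x} = \sqrt{2} \sqrt{x}$)
$A{\left(j \right)} = 481 + j$
$C = -131648$ ($C = 8 \left(191 - 378\right) 88 = 8 \left(\left(-187\right) 88\right) = 8 \left(-16456\right) = -131648$)
$\frac{A{\left(127 \right)}}{C} + \frac{197212}{f{\left(-379 \right)}} = \frac{481 + 127}{-131648} + \frac{197212}{\sqrt{2} \sqrt{-379}} = 608 \left(- \frac{1}{131648}\right) + \frac{197212}{\sqrt{2} i \sqrt{379}} = - \frac{19}{4114} + \frac{197212}{i \sqrt{758}} = - \frac{19}{4114} + 197212 \left(- \frac{i \sqrt{758}}{758}\right) = - \frac{19}{4114} - \frac{98606 i \sqrt{758}}{379}$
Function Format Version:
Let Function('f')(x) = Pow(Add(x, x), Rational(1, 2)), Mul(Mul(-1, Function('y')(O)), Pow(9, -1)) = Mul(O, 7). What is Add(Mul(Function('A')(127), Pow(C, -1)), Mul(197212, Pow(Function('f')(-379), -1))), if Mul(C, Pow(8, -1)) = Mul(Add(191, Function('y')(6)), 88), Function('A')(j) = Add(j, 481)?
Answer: Add(Rational(-19, 4114), Mul(Rational(-98606, 379), I, Pow(758, Rational(1, 2)))) ≈ Add(-0.0046184, Mul(-7163.1, I))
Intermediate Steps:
Function('y')(O) = Mul(-63, O) (Function('y')(O) = Mul(-9, Mul(O, 7)) = Mul(-9, Mul(7, O)) = Mul(-63, O))
Function('f')(x) = Mul(Pow(2, Rational(1, 2)), Pow(x, Rational(1, 2))) (Function('f')(x) = Pow(Mul(2, x), Rational(1, 2)) = Mul(Pow(2, Rational(1, 2)), Pow(x, Rational(1, 2))))
Function('A')(j) = Add(481, j)
C = -131648 (C = Mul(8, Mul(Add(191, Mul(-63, 6)), 88)) = Mul(8, Mul(Add(191, -378), 88)) = Mul(8, Mul(-187, 88)) = Mul(8, -16456) = -131648)
Add(Mul(Function('A')(127), Pow(C, -1)), Mul(197212, Pow(Function('f')(-379), -1))) = Add(Mul(Add(481, 127), Pow(-131648, -1)), Mul(197212, Pow(Mul(Pow(2, Rational(1, 2)), Pow(-379, Rational(1, 2))), -1))) = Add(Mul(608, Rational(-1, 131648)), Mul(197212, Pow(Mul(Pow(2, Rational(1, 2)), Mul(I, Pow(379, Rational(1, 2)))), -1))) = Add(Rational(-19, 4114), Mul(197212, Pow(Mul(I, Pow(758, Rational(1, 2))), -1))) = Add(Rational(-19, 4114), Mul(197212, Mul(Rational(-1, 758), I, Pow(758, Rational(1, 2))))) = Add(Rational(-19, 4114), Mul(Rational(-98606, 379), I, Pow(758, Rational(1, 2))))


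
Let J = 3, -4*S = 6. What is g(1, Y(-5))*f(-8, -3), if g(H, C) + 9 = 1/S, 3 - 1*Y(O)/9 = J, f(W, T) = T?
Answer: 29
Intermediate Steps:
S = -3/2 (S = -¼*6 = -3/2 ≈ -1.5000)
Y(O) = 0 (Y(O) = 27 - 9*3 = 27 - 27 = 0)
g(H, C) = -29/3 (g(H, C) = -9 + 1/(-3/2) = -9 - ⅔ = -29/3)
g(1, Y(-5))*f(-8, -3) = -29/3*(-3) = 29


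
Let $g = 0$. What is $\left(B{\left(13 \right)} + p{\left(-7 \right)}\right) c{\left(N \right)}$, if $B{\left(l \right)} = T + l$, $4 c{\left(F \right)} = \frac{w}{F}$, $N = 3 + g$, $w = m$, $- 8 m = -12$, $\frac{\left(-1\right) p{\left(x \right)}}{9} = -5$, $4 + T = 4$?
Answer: $\frac{29}{4} \approx 7.25$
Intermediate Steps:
$T = 0$ ($T = -4 + 4 = 0$)
$p{\left(x \right)} = 45$ ($p{\left(x \right)} = \left(-9\right) \left(-5\right) = 45$)
$m = \frac{3}{2}$ ($m = \left(- \frac{1}{8}\right) \left(-12\right) = \frac{3}{2} \approx 1.5$)
$w = \frac{3}{2} \approx 1.5$
$N = 3$ ($N = 3 + 0 = 3$)
$c{\left(F \right)} = \frac{3}{8 F}$ ($c{\left(F \right)} = \frac{\frac{3}{2} \frac{1}{F}}{4} = \frac{3}{8 F}$)
$B{\left(l \right)} = l$ ($B{\left(l \right)} = 0 + l = l$)
$\left(B{\left(13 \right)} + p{\left(-7 \right)}\right) c{\left(N \right)} = \left(13 + 45\right) \frac{3}{8 \cdot 3} = 58 \cdot \frac{3}{8} \cdot \frac{1}{3} = 58 \cdot \frac{1}{8} = \frac{29}{4}$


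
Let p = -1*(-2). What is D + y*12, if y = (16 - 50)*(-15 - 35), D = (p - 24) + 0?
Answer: 20378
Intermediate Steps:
p = 2
D = -22 (D = (2 - 24) + 0 = -22 + 0 = -22)
y = 1700 (y = -34*(-50) = 1700)
D + y*12 = -22 + 1700*12 = -22 + 20400 = 20378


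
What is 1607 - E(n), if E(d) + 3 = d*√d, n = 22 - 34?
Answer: 1610 + 24*I*√3 ≈ 1610.0 + 41.569*I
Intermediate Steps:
n = -12
E(d) = -3 + d^(3/2) (E(d) = -3 + d*√d = -3 + d^(3/2))
1607 - E(n) = 1607 - (-3 + (-12)^(3/2)) = 1607 - (-3 - 24*I*√3) = 1607 + (3 + 24*I*√3) = 1610 + 24*I*√3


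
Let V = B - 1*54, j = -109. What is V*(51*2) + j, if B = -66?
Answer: -12349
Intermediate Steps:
V = -120 (V = -66 - 1*54 = -66 - 54 = -120)
V*(51*2) + j = -6120*2 - 109 = -120*102 - 109 = -12240 - 109 = -12349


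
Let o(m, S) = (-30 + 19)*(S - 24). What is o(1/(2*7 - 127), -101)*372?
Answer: 511500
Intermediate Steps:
o(m, S) = 264 - 11*S (o(m, S) = -11*(-24 + S) = 264 - 11*S)
o(1/(2*7 - 127), -101)*372 = (264 - 11*(-101))*372 = (264 + 1111)*372 = 1375*372 = 511500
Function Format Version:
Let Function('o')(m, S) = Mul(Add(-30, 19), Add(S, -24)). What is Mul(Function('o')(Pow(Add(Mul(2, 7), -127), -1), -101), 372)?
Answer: 511500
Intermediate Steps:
Function('o')(m, S) = Add(264, Mul(-11, S)) (Function('o')(m, S) = Mul(-11, Add(-24, S)) = Add(264, Mul(-11, S)))
Mul(Function('o')(Pow(Add(Mul(2, 7), -127), -1), -101), 372) = Mul(Add(264, Mul(-11, -101)), 372) = Mul(Add(264, 1111), 372) = Mul(1375, 372) = 511500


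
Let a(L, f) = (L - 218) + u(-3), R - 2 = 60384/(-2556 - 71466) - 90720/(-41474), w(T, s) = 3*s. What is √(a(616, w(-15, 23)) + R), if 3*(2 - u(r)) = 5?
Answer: 5*√56005926528135315/59038239 ≈ 20.043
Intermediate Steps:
u(r) = ⅓ (u(r) = 2 - ⅓*5 = 2 - 5/3 = ⅓)
R = 862573890/255832369 (R = 2 + (60384/(-2556 - 71466) - 90720/(-41474)) = 2 + (60384/(-74022) - 90720*(-1/41474)) = 2 + (60384*(-1/74022) + 45360/20737) = 2 + (-10064/12337 + 45360/20737) = 2 + 350909152/255832369 = 862573890/255832369 ≈ 3.3716)
a(L, f) = -653/3 + L (a(L, f) = (L - 218) + ⅓ = (-218 + L) + ⅓ = -653/3 + L)
√(a(616, w(-15, 23)) + R) = √((-653/3 + 616) + 862573890/255832369) = √(1195/3 + 862573890/255832369) = √(308307402625/767497107) = 5*√56005926528135315/59038239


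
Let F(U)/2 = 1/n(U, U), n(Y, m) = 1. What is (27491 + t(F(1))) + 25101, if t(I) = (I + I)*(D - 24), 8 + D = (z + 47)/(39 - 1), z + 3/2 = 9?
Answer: 996925/19 ≈ 52470.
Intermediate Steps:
z = 15/2 (z = -3/2 + 9 = 15/2 ≈ 7.5000)
F(U) = 2 (F(U) = 2/1 = 2*1 = 2)
D = -499/76 (D = -8 + (15/2 + 47)/(39 - 1) = -8 + (109/2)/38 = -8 + (109/2)*(1/38) = -8 + 109/76 = -499/76 ≈ -6.5658)
t(I) = -2323*I/38 (t(I) = (I + I)*(-499/76 - 24) = (2*I)*(-2323/76) = -2323*I/38)
(27491 + t(F(1))) + 25101 = (27491 - 2323/38*2) + 25101 = (27491 - 2323/19) + 25101 = 520006/19 + 25101 = 996925/19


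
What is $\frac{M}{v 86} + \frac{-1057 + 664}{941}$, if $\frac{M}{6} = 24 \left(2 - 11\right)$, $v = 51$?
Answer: $- \frac{490539}{687871} \approx -0.71313$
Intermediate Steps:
$M = -1296$ ($M = 6 \cdot 24 \left(2 - 11\right) = 6 \cdot 24 \left(-9\right) = 6 \left(-216\right) = -1296$)
$\frac{M}{v 86} + \frac{-1057 + 664}{941} = - \frac{1296}{51 \cdot 86} + \frac{-1057 + 664}{941} = - \frac{1296}{4386} - \frac{393}{941} = \left(-1296\right) \frac{1}{4386} - \frac{393}{941} = - \frac{216}{731} - \frac{393}{941} = - \frac{490539}{687871}$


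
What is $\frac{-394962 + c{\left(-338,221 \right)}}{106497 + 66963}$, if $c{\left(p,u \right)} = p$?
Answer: $- \frac{335}{147} \approx -2.2789$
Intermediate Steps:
$\frac{-394962 + c{\left(-338,221 \right)}}{106497 + 66963} = \frac{-394962 - 338}{106497 + 66963} = - \frac{395300}{173460} = \left(-395300\right) \frac{1}{173460} = - \frac{335}{147}$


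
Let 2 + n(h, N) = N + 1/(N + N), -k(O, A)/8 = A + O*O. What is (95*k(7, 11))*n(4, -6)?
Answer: 368600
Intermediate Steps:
k(O, A) = -8*A - 8*O**2 (k(O, A) = -8*(A + O*O) = -8*(A + O**2) = -8*A - 8*O**2)
n(h, N) = -2 + N + 1/(2*N) (n(h, N) = -2 + (N + 1/(N + N)) = -2 + (N + 1/(2*N)) = -2 + N + 1/(2*N))
(95*k(7, 11))*n(4, -6) = (95*(-8*11 - 8*7**2))*(-2 - 6 + (1/2)/(-6)) = (95*(-88 - 8*49))*(-2 - 6 + (1/2)*(-1/6)) = (95*(-88 - 392))*(-2 - 6 - 1/12) = (95*(-480))*(-97/12) = -45600*(-97/12) = 368600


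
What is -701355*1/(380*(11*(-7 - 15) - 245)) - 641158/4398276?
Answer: 148305008225/40697247828 ≈ 3.6441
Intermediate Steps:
-701355*1/(380*(11*(-7 - 15) - 245)) - 641158/4398276 = -701355*1/(380*(11*(-22) - 245)) - 641158*1/4398276 = -701355*1/(380*(-242 - 245)) - 320579/2199138 = -701355/(380*(-487)) - 320579/2199138 = -701355/(-185060) - 320579/2199138 = -701355*(-1/185060) - 320579/2199138 = 140271/37012 - 320579/2199138 = 148305008225/40697247828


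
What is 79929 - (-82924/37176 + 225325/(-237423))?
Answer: 19597677320229/245178818 ≈ 79932.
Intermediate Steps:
79929 - (-82924/37176 + 225325/(-237423)) = 79929 - (-82924*1/37176 + 225325*(-1/237423)) = 79929 - (-20731/9294 - 225325/237423) = 79929 - 1*(-779576307/245178818) = 79929 + 779576307/245178818 = 19597677320229/245178818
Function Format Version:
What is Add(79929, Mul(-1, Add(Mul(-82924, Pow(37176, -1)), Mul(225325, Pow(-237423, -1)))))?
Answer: Rational(19597677320229, 245178818) ≈ 79932.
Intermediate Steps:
Add(79929, Mul(-1, Add(Mul(-82924, Pow(37176, -1)), Mul(225325, Pow(-237423, -1))))) = Add(79929, Mul(-1, Add(Mul(-82924, Rational(1, 37176)), Mul(225325, Rational(-1, 237423))))) = Add(79929, Mul(-1, Add(Rational(-20731, 9294), Rational(-225325, 237423)))) = Add(79929, Mul(-1, Rational(-779576307, 245178818))) = Add(79929, Rational(779576307, 245178818)) = Rational(19597677320229, 245178818)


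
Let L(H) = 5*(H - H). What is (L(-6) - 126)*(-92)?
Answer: 11592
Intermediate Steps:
L(H) = 0 (L(H) = 5*0 = 0)
(L(-6) - 126)*(-92) = (0 - 126)*(-92) = -126*(-92) = 11592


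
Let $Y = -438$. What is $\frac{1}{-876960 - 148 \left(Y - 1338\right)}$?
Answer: $- \frac{1}{614112} \approx -1.6284 \cdot 10^{-6}$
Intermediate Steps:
$\frac{1}{-876960 - 148 \left(Y - 1338\right)} = \frac{1}{-876960 - 148 \left(-438 - 1338\right)} = \frac{1}{-876960 - -262848} = \frac{1}{-876960 + 262848} = \frac{1}{-614112} = - \frac{1}{614112}$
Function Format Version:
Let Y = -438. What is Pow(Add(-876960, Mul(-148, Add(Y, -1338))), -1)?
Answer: Rational(-1, 614112) ≈ -1.6284e-6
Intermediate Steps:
Pow(Add(-876960, Mul(-148, Add(Y, -1338))), -1) = Pow(Add(-876960, Mul(-148, Add(-438, -1338))), -1) = Pow(Add(-876960, Mul(-148, -1776)), -1) = Pow(Add(-876960, 262848), -1) = Pow(-614112, -1) = Rational(-1, 614112)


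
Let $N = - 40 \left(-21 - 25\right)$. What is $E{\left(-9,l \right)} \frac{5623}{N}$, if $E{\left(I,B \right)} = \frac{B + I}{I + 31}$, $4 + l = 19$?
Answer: $\frac{16869}{20240} \approx 0.83345$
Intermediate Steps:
$l = 15$ ($l = -4 + 19 = 15$)
$N = 1840$ ($N = \left(-40\right) \left(-46\right) = 1840$)
$E{\left(I,B \right)} = \frac{B + I}{31 + I}$
$E{\left(-9,l \right)} \frac{5623}{N} = \frac{15 - 9}{31 - 9} \cdot \frac{5623}{1840} = \frac{1}{22} \cdot 6 \cdot 5623 \cdot \frac{1}{1840} = \frac{1}{22} \cdot 6 \cdot \frac{5623}{1840} = \frac{3}{11} \cdot \frac{5623}{1840} = \frac{16869}{20240}$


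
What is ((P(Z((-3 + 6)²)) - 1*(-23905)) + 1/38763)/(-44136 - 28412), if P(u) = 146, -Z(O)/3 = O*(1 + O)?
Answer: -466144457/1406089062 ≈ -0.33152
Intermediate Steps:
Z(O) = -3*O*(1 + O)
((P(Z((-3 + 6)²)) - 1*(-23905)) + 1/38763)/(-44136 - 28412) = ((146 - 1*(-23905)) + 1/38763)/(-44136 - 28412) = ((146 + 23905) + 1/38763)/(-72548) = (24051 + 1/38763)*(-1/72548) = (932288914/38763)*(-1/72548) = -466144457/1406089062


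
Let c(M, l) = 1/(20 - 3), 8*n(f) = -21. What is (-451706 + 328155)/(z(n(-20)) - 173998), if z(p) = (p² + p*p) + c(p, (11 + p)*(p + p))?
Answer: 67211744/94647383 ≈ 0.71013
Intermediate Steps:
n(f) = -21/8 (n(f) = (⅛)*(-21) = -21/8)
c(M, l) = 1/17
z(p) = 1/17 + 2*p² (z(p) = (p² + p*p) + 1/17 = (p² + p²) + 1/17 = 2*p² + 1/17 = 1/17 + 2*p²)
(-451706 + 328155)/(z(n(-20)) - 173998) = (-451706 + 328155)/((1/17 + 2*(-21/8)²) - 173998) = -123551/((1/17 + 2*(441/64)) - 173998) = -123551/((1/17 + 441/32) - 173998) = -123551/(7529/544 - 173998) = -123551/(-94647383/544) = -123551*(-544/94647383) = 67211744/94647383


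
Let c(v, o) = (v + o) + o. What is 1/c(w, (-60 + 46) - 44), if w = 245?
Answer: 1/129 ≈ 0.0077519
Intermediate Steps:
c(v, o) = v + 2*o (c(v, o) = (o + v) + o = v + 2*o)
1/c(w, (-60 + 46) - 44) = 1/(245 + 2*((-60 + 46) - 44)) = 1/(245 + 2*(-14 - 44)) = 1/(245 + 2*(-58)) = 1/(245 - 116) = 1/129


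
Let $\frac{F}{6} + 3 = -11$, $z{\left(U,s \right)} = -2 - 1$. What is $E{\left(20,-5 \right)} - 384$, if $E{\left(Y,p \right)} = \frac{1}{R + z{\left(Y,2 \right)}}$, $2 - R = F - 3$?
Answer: $- \frac{33023}{86} \approx -383.99$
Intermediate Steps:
$z{\left(U,s \right)} = -3$ ($z{\left(U,s \right)} = -2 - 1 = -3$)
$F = -84$ ($F = -18 + 6 \left(-11\right) = -18 - 66 = -84$)
$R = 89$ ($R = 2 - \left(-84 - 3\right) = 2 - -87 = 2 + 87 = 89$)
$E{\left(Y,p \right)} = \frac{1}{86}$ ($E{\left(Y,p \right)} = \frac{1}{89 - 3} = \frac{1}{86}$)
$E{\left(20,-5 \right)} - 384 = \frac{1}{86} - 384 = - \frac{33023}{86}$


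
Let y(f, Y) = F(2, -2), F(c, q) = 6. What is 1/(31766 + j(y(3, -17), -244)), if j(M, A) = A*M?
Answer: 1/30302 ≈ 3.3001e-5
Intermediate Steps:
y(f, Y) = 6
1/(31766 + j(y(3, -17), -244)) = 1/(31766 - 244*6) = 1/(31766 - 1464) = 1/30302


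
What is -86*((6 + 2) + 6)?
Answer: -1204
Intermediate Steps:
-86*((6 + 2) + 6) = -86*(8 + 6) = -86*14 = -1204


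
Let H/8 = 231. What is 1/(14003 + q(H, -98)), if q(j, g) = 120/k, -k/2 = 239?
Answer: 239/3346657 ≈ 7.1415e-5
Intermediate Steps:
k = -478 (k = -2*239 = -478)
H = 1848 (H = 8*231 = 1848)
q(j, g) = -60/239 (q(j, g) = 120/(-478) = 120*(-1/478) = -60/239)
1/(14003 + q(H, -98)) = 1/(14003 - 60/239) = 1/(3346657/239) = 239/3346657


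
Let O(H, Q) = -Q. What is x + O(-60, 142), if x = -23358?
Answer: -23500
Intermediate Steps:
x + O(-60, 142) = -23358 - 1*142 = -23358 - 142 = -23500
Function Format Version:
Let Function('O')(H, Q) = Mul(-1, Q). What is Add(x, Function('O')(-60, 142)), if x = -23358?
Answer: -23500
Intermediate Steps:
Add(x, Function('O')(-60, 142)) = Add(-23358, Mul(-1, 142)) = Add(-23358, -142) = -23500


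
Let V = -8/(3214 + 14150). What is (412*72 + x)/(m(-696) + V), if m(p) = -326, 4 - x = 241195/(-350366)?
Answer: -45124259523903/495826751488 ≈ -91.008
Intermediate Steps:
x = 1642659/350366 (x = 4 - 241195/(-350366) = 4 - 241195*(-1)/350366 = 4 - 1*(-241195/350366) = 4 + 241195/350366 = 1642659/350366 ≈ 4.6884)
V = -2/4341 (V = -8/17364 = -8*1/17364 = -2/4341 ≈ -0.00046072)
(412*72 + x)/(m(-696) + V) = (412*72 + 1642659/350366)/(-326 - 2/4341) = (29664 + 1642659/350366)/(-1415168/4341) = (10394899683/350366)*(-4341/1415168) = -45124259523903/495826751488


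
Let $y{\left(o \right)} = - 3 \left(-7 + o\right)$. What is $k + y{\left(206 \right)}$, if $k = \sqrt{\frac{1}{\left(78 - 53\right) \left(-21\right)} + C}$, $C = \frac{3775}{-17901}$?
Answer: $-597 + \frac{4 i \sqrt{64451114}}{69615} \approx -597.0 + 0.46129 i$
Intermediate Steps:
$y{\left(o \right)} = 21 - 3 o$
$C = - \frac{3775}{17901}$ ($C = 3775 \left(- \frac{1}{17901}\right) = - \frac{3775}{17901} \approx -0.21088$)
$k = \frac{4 i \sqrt{64451114}}{69615}$ ($k = \sqrt{\frac{1}{\left(78 - 53\right) \left(-21\right)} - \frac{3775}{17901}} = \sqrt{\frac{1}{25 \left(-21\right)} - \frac{3775}{17901}} = \sqrt{\frac{1}{-525} - \frac{3775}{17901}} = \sqrt{- \frac{1}{525} - \frac{3775}{17901}} = \sqrt{- \frac{666592}{3132675}} = \frac{4 i \sqrt{64451114}}{69615} \approx 0.46129 i$)
$k + y{\left(206 \right)} = \frac{4 i \sqrt{64451114}}{69615} + \left(21 - 618\right) = \frac{4 i \sqrt{64451114}}{69615} - 597 = -597 + \frac{4 i \sqrt{64451114}}{69615}$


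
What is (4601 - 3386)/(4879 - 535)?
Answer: 405/1448 ≈ 0.27970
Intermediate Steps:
(4601 - 3386)/(4879 - 535) = 1215/4344 = 1215*(1/4344) = 405/1448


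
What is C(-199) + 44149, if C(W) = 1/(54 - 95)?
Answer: 1810108/41 ≈ 44149.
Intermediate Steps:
C(W) = -1/41 (C(W) = 1/(-41) = -1/41)
C(-199) + 44149 = -1/41 + 44149 = 1810108/41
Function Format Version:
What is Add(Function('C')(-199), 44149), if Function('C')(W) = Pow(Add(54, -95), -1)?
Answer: Rational(1810108, 41) ≈ 44149.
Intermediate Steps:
Function('C')(W) = Rational(-1, 41) (Function('C')(W) = Pow(-41, -1) = Rational(-1, 41))
Add(Function('C')(-199), 44149) = Add(Rational(-1, 41), 44149) = Rational(1810108, 41)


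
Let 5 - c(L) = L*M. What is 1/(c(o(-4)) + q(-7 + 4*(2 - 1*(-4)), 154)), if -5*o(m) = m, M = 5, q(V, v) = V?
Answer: 1/18 ≈ 0.055556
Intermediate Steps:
o(m) = -m/5
c(L) = 5 - 5*L (c(L) = 5 - L*5 = 5 - 5*L)
1/(c(o(-4)) + q(-7 + 4*(2 - 1*(-4)), 154)) = 1/((5 - (-1)*(-4)) + (-7 + 4*(2 - 1*(-4)))) = 1/((5 - 5*⅘) + (-7 + 4*(2 + 4))) = 1/((5 - 4) + (-7 + 4*6)) = 1/(1 + (-7 + 24)) = 1/(1 + 17) = 1/18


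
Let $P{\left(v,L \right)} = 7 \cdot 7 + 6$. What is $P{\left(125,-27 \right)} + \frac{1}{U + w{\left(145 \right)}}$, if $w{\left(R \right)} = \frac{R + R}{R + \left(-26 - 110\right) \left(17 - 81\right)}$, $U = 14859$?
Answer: $\frac{7231825804}{131487581} \approx 55.0$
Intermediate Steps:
$P{\left(v,L \right)} = 55$ ($P{\left(v,L \right)} = 49 + 6 = 55$)
$w{\left(R \right)} = \frac{2 R}{8704 + R}$ ($w{\left(R \right)} = \frac{2 R}{R - -8704} = \frac{2 R}{R + 8704} = \frac{2 R}{8704 + R}$)
$P{\left(125,-27 \right)} + \frac{1}{U + w{\left(145 \right)}} = 55 + \frac{1}{14859 + 2 \cdot 145 \frac{1}{8704 + 145}} = 55 + \frac{1}{14859 + 2 \cdot 145 \cdot \frac{1}{8849}} = 55 + \frac{1}{14859 + \frac{290}{8849}} = 55 + \frac{1}{\frac{131487581}{8849}} = 55 + \frac{8849}{131487581} = \frac{7231825804}{131487581}$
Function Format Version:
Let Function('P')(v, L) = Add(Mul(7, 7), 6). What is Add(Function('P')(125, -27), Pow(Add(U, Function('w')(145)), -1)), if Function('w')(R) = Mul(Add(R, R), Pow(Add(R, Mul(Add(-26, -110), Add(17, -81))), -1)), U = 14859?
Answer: Rational(7231825804, 131487581) ≈ 55.000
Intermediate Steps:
Function('P')(v, L) = 55 (Function('P')(v, L) = Add(49, 6) = 55)
Function('w')(R) = Mul(2, R, Pow(Add(8704, R), -1)) (Function('w')(R) = Mul(Mul(2, R), Pow(Add(R, Mul(-136, -64)), -1)) = Mul(Mul(2, R), Pow(Add(R, 8704), -1)) = Mul(Mul(2, R), Pow(Add(8704, R), -1)) = Mul(2, R, Pow(Add(8704, R), -1)))
Add(Function('P')(125, -27), Pow(Add(U, Function('w')(145)), -1)) = Add(55, Pow(Add(14859, Mul(2, 145, Pow(Add(8704, 145), -1))), -1)) = Add(55, Pow(Add(14859, Mul(2, 145, Pow(8849, -1))), -1)) = Add(55, Pow(Add(14859, Mul(2, 145, Rational(1, 8849))), -1)) = Add(55, Pow(Add(14859, Rational(290, 8849)), -1)) = Add(55, Pow(Rational(131487581, 8849), -1)) = Add(55, Rational(8849, 131487581)) = Rational(7231825804, 131487581)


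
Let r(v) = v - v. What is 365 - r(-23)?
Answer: 365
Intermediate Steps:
r(v) = 0
365 - r(-23) = 365 - 1*0 = 365 + 0 = 365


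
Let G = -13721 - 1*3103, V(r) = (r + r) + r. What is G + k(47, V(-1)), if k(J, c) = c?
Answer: -16827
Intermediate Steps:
V(r) = 3*r (V(r) = 2*r + r = 3*r)
G = -16824 (G = -13721 - 3103 = -16824)
G + k(47, V(-1)) = -16824 + 3*(-1) = -16824 - 3 = -16827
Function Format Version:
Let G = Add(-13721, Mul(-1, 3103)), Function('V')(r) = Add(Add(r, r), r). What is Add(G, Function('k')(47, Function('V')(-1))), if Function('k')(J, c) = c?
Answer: -16827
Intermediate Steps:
Function('V')(r) = Mul(3, r) (Function('V')(r) = Add(Mul(2, r), r) = Mul(3, r))
G = -16824 (G = Add(-13721, -3103) = -16824)
Add(G, Function('k')(47, Function('V')(-1))) = Add(-16824, Mul(3, -1)) = Add(-16824, -3) = -16827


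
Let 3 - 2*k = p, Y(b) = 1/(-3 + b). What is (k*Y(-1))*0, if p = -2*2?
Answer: 0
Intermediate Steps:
p = -4
k = 7/2 (k = 3/2 - ½*(-4) = 3/2 + 2 = 7/2 ≈ 3.5000)
(k*Y(-1))*0 = (7/(2*(-3 - 1)))*0 = ((7/2)/(-4))*0 = ((7/2)*(-¼))*0 = -7/8*0 = 0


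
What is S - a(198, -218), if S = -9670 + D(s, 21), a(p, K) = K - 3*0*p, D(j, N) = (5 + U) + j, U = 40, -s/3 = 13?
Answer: -9446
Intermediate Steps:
s = -39 (s = -3*13 = -39)
D(j, N) = 45 + j (D(j, N) = (5 + 40) + j = 45 + j)
a(p, K) = K (a(p, K) = K - 0*p = K - 1*0 = K + 0 = K)
S = -9664 (S = -9670 + (45 - 39) = -9670 + 6 = -9664)
S - a(198, -218) = -9664 - 1*(-218) = -9664 + 218 = -9446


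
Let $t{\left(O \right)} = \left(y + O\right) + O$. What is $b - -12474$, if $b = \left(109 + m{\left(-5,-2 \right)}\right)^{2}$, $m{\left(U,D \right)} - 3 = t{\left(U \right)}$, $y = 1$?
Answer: $23083$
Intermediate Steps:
$t{\left(O \right)} = 1 + 2 O$ ($t{\left(O \right)} = \left(1 + O\right) + O = 1 + 2 O$)
$m{\left(U,D \right)} = 4 + 2 U$ ($m{\left(U,D \right)} = 3 + \left(1 + 2 U\right) = 4 + 2 U$)
$b = 10609$ ($b = \left(109 + \left(4 + 2 \left(-5\right)\right)\right)^{2} = \left(109 + \left(4 - 10\right)\right)^{2} = \left(109 - 6\right)^{2} = 103^{2} = 10609$)
$b - -12474 = 10609 - -12474 = 10609 + 12474 = 23083$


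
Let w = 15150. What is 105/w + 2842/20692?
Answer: 53844/373195 ≈ 0.14428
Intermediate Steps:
105/w + 2842/20692 = 105/15150 + 2842/20692 = 105*(1/15150) + 2842*(1/20692) = 7/1010 + 203/1478 = 53844/373195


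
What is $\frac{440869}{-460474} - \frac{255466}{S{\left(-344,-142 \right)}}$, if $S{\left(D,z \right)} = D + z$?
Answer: $\frac{58710594275}{111895182} \approx 524.69$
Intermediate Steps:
$\frac{440869}{-460474} - \frac{255466}{S{\left(-344,-142 \right)}} = \frac{440869}{-460474} - \frac{255466}{-344 - 142} = 440869 \left(- \frac{1}{460474}\right) - \frac{255466}{-486} = - \frac{440869}{460474} - - \frac{127733}{243} = - \frac{440869}{460474} + \frac{127733}{243} = \frac{58710594275}{111895182}$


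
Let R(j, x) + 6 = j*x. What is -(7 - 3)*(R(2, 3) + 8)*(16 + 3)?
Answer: -608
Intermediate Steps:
R(j, x) = -6 + j*x
-(7 - 3)*(R(2, 3) + 8)*(16 + 3) = -(7 - 3)*((-6 + 2*3) + 8)*(16 + 3) = -4*((-6 + 6) + 8)*19 = -4*(0 + 8)*19 = -4*8*19 = -32*19 = -1*608 = -608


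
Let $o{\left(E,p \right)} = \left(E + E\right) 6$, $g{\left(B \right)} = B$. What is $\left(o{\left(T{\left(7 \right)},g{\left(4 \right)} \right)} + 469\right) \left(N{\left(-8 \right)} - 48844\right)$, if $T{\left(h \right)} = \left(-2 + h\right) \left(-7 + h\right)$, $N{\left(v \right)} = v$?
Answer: $-22911588$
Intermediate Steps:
$T{\left(h \right)} = \left(-7 + h\right) \left(-2 + h\right)$
$o{\left(E,p \right)} = 12 E$ ($o{\left(E,p \right)} = 2 E 6 = 12 E$)
$\left(o{\left(T{\left(7 \right)},g{\left(4 \right)} \right)} + 469\right) \left(N{\left(-8 \right)} - 48844\right) = \left(12 \left(14 + 7^{2} - 63\right) + 469\right) \left(-8 - 48844\right) = \left(12 \left(14 + 49 - 63\right) + 469\right) \left(-48852\right) = \left(12 \cdot 0 + 469\right) \left(-48852\right) = \left(0 + 469\right) \left(-48852\right) = 469 \left(-48852\right) = -22911588$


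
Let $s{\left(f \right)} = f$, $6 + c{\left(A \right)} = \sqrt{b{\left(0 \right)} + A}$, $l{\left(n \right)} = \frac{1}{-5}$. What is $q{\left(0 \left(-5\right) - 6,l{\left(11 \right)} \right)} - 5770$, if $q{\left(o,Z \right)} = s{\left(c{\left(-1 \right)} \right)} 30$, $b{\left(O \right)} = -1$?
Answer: $-5950 + 30 i \sqrt{2} \approx -5950.0 + 42.426 i$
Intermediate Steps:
$l{\left(n \right)} = - \frac{1}{5}$
$c{\left(A \right)} = -6 + \sqrt{-1 + A}$
$q{\left(o,Z \right)} = -180 + 30 i \sqrt{2}$ ($q{\left(o,Z \right)} = \left(-6 + \sqrt{-1 - 1}\right) 30 = \left(-6 + \sqrt{-2}\right) 30 = \left(-6 + i \sqrt{2}\right) 30 = -180 + 30 i \sqrt{2}$)
$q{\left(0 \left(-5\right) - 6,l{\left(11 \right)} \right)} - 5770 = \left(-180 + 30 i \sqrt{2}\right) - 5770 = -5950 + 30 i \sqrt{2}$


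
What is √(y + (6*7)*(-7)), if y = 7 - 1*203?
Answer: 7*I*√10 ≈ 22.136*I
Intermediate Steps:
y = -196 (y = 7 - 203 = -196)
√(y + (6*7)*(-7)) = √(-196 + (6*7)*(-7)) = √(-196 + 42*(-7)) = √(-196 - 294) = √(-490) = 7*I*√10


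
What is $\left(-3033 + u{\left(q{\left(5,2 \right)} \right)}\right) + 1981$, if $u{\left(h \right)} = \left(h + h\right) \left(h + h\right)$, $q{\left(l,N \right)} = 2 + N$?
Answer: $-988$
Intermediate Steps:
$u{\left(h \right)} = 4 h^{2}$ ($u{\left(h \right)} = 2 h 2 h = 4 h^{2}$)
$\left(-3033 + u{\left(q{\left(5,2 \right)} \right)}\right) + 1981 = \left(-3033 + 4 \left(2 + 2\right)^{2}\right) + 1981 = \left(-3033 + 4 \cdot 4^{2}\right) + 1981 = \left(-3033 + 4 \cdot 16\right) + 1981 = \left(-3033 + 64\right) + 1981 = -2969 + 1981 = -988$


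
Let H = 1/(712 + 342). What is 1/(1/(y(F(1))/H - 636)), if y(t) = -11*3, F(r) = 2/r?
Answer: -35418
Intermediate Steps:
H = 1/1054 ≈ 0.00094877
y(t) = -33
1/(1/(y(F(1))/H - 636)) = 1/(1/(-33/1/1054 - 636)) = 1/(1/(-33*1054 - 636)) = 1/(1/(-34782 - 636)) = 1/(1/(-35418)) = 1/(-1/35418) = -35418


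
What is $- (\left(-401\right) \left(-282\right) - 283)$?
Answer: $-112799$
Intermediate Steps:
$- (\left(-401\right) \left(-282\right) - 283) = - (113082 - 283) = \left(-1\right) 112799 = -112799$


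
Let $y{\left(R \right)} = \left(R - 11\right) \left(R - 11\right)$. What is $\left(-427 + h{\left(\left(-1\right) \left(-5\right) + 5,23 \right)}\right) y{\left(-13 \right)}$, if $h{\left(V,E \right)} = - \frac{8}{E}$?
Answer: $- \frac{5661504}{23} \approx -2.4615 \cdot 10^{5}$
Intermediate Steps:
$y{\left(R \right)} = \left(-11 + R\right)^{2}$ ($y{\left(R \right)} = \left(-11 + R\right) \left(-11 + R\right) = \left(-11 + R\right)^{2}$)
$\left(-427 + h{\left(\left(-1\right) \left(-5\right) + 5,23 \right)}\right) y{\left(-13 \right)} = \left(-427 - \frac{8}{23}\right) \left(-11 - 13\right)^{2} = \left(-427 - \frac{8}{23}\right) \left(-24\right)^{2} = \left(-427 - \frac{8}{23}\right) 576 = \left(- \frac{9829}{23}\right) 576 = - \frac{5661504}{23}$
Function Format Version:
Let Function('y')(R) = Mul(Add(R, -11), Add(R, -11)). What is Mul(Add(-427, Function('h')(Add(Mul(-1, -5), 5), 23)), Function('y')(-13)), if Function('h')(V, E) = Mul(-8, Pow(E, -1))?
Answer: Rational(-5661504, 23) ≈ -2.4615e+5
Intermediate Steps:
Function('y')(R) = Pow(Add(-11, R), 2) (Function('y')(R) = Mul(Add(-11, R), Add(-11, R)) = Pow(Add(-11, R), 2))
Mul(Add(-427, Function('h')(Add(Mul(-1, -5), 5), 23)), Function('y')(-13)) = Mul(Add(-427, Mul(-8, Pow(23, -1))), Pow(Add(-11, -13), 2)) = Mul(Add(-427, Mul(-8, Rational(1, 23))), Pow(-24, 2)) = Mul(Add(-427, Rational(-8, 23)), 576) = Mul(Rational(-9829, 23), 576) = Rational(-5661504, 23)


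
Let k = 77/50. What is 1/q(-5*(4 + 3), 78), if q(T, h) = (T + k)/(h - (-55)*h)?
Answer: -31200/239 ≈ -130.54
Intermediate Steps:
k = 77/50 (k = 77*(1/50) = 77/50 ≈ 1.5400)
q(T, h) = (77/50 + T)/(56*h) (q(T, h) = (T + 77/50)/(h - (-55)*h) = (77/50 + T)/(h + 55*h) = (77/50 + T)/((56*h)) = (77/50 + T)*(1/(56*h)) = (77/50 + T)/(56*h))
1/q(-5*(4 + 3), 78) = 1/((1/2800)*(77 + 50*(-5*(4 + 3)))/78) = 1/((1/2800)*(1/78)*(77 + 50*(-5*7))) = 1/((1/2800)*(1/78)*(77 + 50*(-35))) = 1/((1/2800)*(1/78)*(77 - 1750)) = 1/((1/2800)*(1/78)*(-1673)) = 1/(-239/31200) = -31200/239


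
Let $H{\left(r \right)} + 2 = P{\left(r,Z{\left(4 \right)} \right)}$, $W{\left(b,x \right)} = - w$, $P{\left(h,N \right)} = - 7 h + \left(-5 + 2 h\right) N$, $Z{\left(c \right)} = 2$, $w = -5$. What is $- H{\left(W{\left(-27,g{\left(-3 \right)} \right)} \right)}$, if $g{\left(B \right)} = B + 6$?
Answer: $27$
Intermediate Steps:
$g{\left(B \right)} = 6 + B$
$P{\left(h,N \right)} = - 7 h + N \left(-5 + 2 h\right)$
$W{\left(b,x \right)} = 5$ ($W{\left(b,x \right)} = \left(-1\right) \left(-5\right) = 5$)
$H{\left(r \right)} = -12 - 3 r$ ($H{\left(r \right)} = -2 - \left(10 + 3 r\right) = -12 - 3 r$)
$- H{\left(W{\left(-27,g{\left(-3 \right)} \right)} \right)} = - (-12 - 15) = \left(-1\right) \left(-27\right) = 27$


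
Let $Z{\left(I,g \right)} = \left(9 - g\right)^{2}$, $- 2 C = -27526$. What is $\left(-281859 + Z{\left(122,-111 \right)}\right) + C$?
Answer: $-253696$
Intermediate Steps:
$C = 13763$ ($C = \left(- \frac{1}{2}\right) \left(-27526\right) = 13763$)
$\left(-281859 + Z{\left(122,-111 \right)}\right) + C = \left(-281859 + \left(-9 - 111\right)^{2}\right) + 13763 = \left(-281859 + \left(-120\right)^{2}\right) + 13763 = \left(-281859 + 14400\right) + 13763 = -267459 + 13763 = -253696$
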